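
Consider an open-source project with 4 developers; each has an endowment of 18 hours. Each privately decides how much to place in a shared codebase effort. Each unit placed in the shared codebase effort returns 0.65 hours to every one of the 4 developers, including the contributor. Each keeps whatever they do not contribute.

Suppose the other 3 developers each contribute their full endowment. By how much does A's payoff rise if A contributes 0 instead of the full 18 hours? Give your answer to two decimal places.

Switching from a contribution of 18 to 0 lets A keep an extra 18 hours, but lowers the shared codebase effort by 18, which costs A their own share of that drop: 0.65 × 18 = 11.70.
Net gain = 18 − 11.70 = 6.30. The private return per contributed unit (0.65) is below 1, so free-riding is indeed the best response regardless of what the others do.

6.30 hours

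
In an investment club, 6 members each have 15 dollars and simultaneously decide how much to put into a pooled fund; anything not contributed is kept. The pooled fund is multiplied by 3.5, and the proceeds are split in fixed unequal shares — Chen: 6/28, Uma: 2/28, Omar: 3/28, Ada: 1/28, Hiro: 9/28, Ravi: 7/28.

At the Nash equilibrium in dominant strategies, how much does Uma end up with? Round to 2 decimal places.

Each unit j contributes comes back to j as 3.5 × (j's share), so j prefers to contribute only if that share exceeds 1/3.5 = 0.2857; otherwise keeping the unit dominates.
Only Hiro (9/28) clears that bar, contributing 15; the remaining 5 contribute 0. Total contributed: 15.
Uma keeps 15 and receives 3.5 × 15 × 2/28 = 3.75 from the pooled fund, for a payoff of 18.75.

18.75 dollars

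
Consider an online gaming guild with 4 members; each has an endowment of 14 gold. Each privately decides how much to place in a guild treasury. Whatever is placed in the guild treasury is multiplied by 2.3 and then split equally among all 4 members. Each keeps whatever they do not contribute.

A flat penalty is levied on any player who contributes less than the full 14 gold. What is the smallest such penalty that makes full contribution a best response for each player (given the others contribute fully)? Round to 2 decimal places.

5.95 gold

Given the others contribute fully, the best deviation is to contribute 0 (any partial contribution still incurs the fine and gives up units whose private return 0.5750 is below 1).
Deviating from 14 to 0 saves 14 gold but forfeits the deviator's share of the drop in the guild treasury: 2.3/4 × 14 = 8.05.
So the deviation gain is 14 − 8.05 = 5.95, and the fine must be at least 5.95 gold to wipe it out.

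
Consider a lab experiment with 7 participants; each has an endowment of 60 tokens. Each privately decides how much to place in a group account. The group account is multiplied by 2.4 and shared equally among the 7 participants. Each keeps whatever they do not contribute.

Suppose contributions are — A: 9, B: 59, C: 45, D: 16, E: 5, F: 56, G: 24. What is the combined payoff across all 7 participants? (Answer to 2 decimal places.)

Total contributed: 9 + 59 + 45 + 16 + 5 + 56 + 24 = 214; total kept: 7 × 60 − 214 = 206.
The group account pays out 2.4 × 214 = 513.60 in aggregate.
Group total = 206 + 513.60 = 719.60.

719.60 tokens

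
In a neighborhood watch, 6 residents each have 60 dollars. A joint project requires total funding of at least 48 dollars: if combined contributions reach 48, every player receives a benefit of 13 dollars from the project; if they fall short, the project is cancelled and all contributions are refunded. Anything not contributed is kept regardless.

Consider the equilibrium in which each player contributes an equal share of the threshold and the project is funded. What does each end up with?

65 dollars

Equal share of the threshold: 48/6 = 8.
At this profile no one gains by cutting their contribution: any cut drops the total below 48, the project is cancelled, contributions are refunded, and the deviator ends with 60, which is less than 60 − 8 + 13 = 65. Contributing more than 8 just wastes the excess. So contributing exactly 8 is a best response.
Each player's payoff: 60 − 8 + 13 = 65.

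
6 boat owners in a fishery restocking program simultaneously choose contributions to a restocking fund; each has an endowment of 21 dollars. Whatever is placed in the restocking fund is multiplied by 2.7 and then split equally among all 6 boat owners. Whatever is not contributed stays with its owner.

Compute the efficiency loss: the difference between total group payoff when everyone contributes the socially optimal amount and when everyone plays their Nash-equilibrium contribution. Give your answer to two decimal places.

Each contributed unit returns 2.7/6 = 0.4500 to its contributor — below 1 — so contributing 0 is dominant for every player. At the Nash equilibrium everyone keeps their 21, and the group total is 6 × 21 = 126.
Each contributed unit returns 2.700 to the group as a whole (0.4500 to each of 6 players), which exceeds 1, so the social optimum is full contribution: group total = 2.700 × 126 = 340.20.
Efficiency loss = 340.20 − 126 = 214.20.

214.20 dollars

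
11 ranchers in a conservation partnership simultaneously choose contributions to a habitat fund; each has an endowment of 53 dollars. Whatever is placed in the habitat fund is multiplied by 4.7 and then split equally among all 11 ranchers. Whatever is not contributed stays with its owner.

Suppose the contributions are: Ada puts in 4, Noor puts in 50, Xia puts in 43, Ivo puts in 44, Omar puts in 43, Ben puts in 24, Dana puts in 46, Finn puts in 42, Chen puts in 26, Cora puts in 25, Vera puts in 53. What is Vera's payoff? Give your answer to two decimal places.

170.91 dollars

Total contributed: 4 + 50 + 43 + 44 + 43 + 24 + 46 + 42 + 26 + 25 + 53 = 400.
Each receives 4.7 × 400 / 11 = 170.91 from the habitat fund.
Vera keeps 53 − 53 = 0, so Vera's payoff is 0 + 170.91 = 170.91.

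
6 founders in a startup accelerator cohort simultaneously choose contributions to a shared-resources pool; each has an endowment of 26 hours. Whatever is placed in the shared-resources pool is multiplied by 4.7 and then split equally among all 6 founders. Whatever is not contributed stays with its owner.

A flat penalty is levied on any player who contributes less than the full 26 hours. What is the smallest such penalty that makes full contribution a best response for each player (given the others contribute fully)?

Given the others contribute fully, the best deviation is to contribute 0 (any partial contribution still incurs the fine and gives up units whose private return 0.7833 is below 1).
Deviating from 26 to 0 saves 26 hours but forfeits the deviator's share of the drop in the shared-resources pool: 4.7/6 × 26 = 20.37.
So the deviation gain is 26 − 20.37 = 5.63, and the fine must be at least 5.63 hours to wipe it out.

5.63 hours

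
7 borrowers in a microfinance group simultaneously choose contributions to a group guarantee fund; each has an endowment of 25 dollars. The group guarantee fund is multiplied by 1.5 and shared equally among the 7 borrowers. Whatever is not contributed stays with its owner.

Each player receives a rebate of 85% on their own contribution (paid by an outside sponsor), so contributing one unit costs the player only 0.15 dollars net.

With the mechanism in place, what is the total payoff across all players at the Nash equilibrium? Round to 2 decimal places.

The effective private return per unit is now (1.5/7) / 0.15 = 1.4286 > 1, so every player's dominant strategy flips to full contribution.
At the Nash equilibrium everyone contributes 25. Group total payoff = 7 × (25 × 0.85 + 1.5 × 25) = 411.25.

411.25 dollars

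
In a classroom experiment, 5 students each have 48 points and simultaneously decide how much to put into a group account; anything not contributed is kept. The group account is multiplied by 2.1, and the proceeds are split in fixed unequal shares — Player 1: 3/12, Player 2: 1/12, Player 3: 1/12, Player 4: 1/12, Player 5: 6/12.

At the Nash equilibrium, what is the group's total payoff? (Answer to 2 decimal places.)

A player with share s gets back 2.1·s per unit contributed, so full contribution is dominant for anyone with s > 1/2.1 = 0.4762 and zero contribution is dominant for anyone below.
Player 5 alone (share 6/12) is above the threshold, contributing 48; the remaining 4 contribute 0. Total contributed: 48.
The group account pays out 2.1 × 48 = 100.80 in total (split across the unequal shares, but the aggregate is all that matters for the group sum).
The 4 free-riders keep 48 each, adding 192. Group total = 192 + 100.80 = 292.80.

292.80 points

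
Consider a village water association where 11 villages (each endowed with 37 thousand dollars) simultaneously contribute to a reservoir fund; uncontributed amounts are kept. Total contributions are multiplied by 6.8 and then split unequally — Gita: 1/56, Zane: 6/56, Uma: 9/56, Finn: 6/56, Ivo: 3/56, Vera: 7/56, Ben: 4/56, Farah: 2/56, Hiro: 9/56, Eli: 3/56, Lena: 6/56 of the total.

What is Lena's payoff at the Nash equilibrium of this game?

90.91 thousand dollars

Player j's private return per contributed unit is 6.8 × (j's share). Contributing is weakly dominant for j when that share is at least 1/6.8 = 0.1471, and contributing 0 is dominant otherwise.
Uma and Hiro clear that bar, contributing 37 each; the remaining 9 contribute 0. Total contributed: 74.
Lena keeps 37 and receives 6.8 × 74 × 6/56 = 53.91 from the reservoir fund, for a payoff of 90.91.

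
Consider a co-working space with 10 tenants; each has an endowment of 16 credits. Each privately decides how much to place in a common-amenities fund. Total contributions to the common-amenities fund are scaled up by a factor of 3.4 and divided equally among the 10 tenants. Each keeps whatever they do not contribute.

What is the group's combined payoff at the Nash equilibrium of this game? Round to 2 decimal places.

160.00 credits

Each contributed unit returns 3.4/10 = 0.3400 to its contributor — below 1 — so contributing 0 is dominant for every player. At the Nash equilibrium everyone keeps their 16, and the group total is 10 × 16 = 160.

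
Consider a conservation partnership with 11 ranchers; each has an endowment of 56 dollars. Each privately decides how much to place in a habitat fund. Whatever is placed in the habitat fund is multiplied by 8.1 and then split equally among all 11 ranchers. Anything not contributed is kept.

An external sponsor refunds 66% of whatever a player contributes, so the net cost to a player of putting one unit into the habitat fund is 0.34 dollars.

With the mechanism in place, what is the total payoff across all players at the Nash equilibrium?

5396.16 dollars

Under the mechanism each unit contributed yields (8.1/11) / 0.34 = 2.1658 back to its contributor per unit of net cost, which exceeds 1, making full contribution the dominant choice for everyone.
At the Nash equilibrium everyone contributes 56. Group total payoff = 11 × (56 × 0.66 + 8.1 × 56) = 5396.16.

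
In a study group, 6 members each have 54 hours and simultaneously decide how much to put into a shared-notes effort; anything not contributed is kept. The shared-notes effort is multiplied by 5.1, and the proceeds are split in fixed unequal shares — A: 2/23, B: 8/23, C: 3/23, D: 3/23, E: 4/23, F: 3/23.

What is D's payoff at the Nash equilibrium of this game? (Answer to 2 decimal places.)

89.92 hours

A player with share s gets back 5.1·s per unit contributed, so full contribution is dominant for anyone with s > 1/5.1 = 0.1961 and zero contribution is dominant for anyone below.
Only B (8/23) clears that bar, contributing 54; the remaining 5 contribute 0. Total contributed: 54.
D keeps 54 and receives 5.1 × 54 × 3/23 = 35.92 from the shared-notes effort, for a payoff of 89.92.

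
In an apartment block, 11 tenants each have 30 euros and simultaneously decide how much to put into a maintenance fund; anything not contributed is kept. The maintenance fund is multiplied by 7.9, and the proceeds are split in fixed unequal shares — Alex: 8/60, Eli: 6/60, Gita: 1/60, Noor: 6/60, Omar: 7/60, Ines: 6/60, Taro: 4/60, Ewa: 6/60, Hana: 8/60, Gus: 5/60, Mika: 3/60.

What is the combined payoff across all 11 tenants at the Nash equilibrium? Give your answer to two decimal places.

744.00 euros

Player j's private return per contributed unit is 7.9 × (j's share). Contributing is weakly dominant for j when that share is at least 1/7.9 = 0.1266, and contributing 0 is dominant otherwise.
The shares above 0.1266 belong to Alex and Hana, contributing 30 each; the remaining 9 contribute 0. Total contributed: 60.
The maintenance fund pays out 7.9 × 60 = 474.00 in total (split across the unequal shares, but the aggregate is all that matters for the group sum).
The 9 free-riders keep 30 each, adding 270. Group total = 270 + 474.00 = 744.00.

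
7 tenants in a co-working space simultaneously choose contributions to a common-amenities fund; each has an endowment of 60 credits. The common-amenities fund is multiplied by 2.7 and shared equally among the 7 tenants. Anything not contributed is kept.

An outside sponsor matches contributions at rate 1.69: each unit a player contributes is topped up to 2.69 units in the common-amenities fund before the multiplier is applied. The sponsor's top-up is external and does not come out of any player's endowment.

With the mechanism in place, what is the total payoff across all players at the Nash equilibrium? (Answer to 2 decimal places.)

Under the mechanism each unit contributed yields 2.7 × 2.69 / 7 = 1.0376 back to its contributor per unit of net cost, which exceeds 1, making full contribution the dominant choice for everyone.
At the Nash equilibrium everyone contributes 60. Group total payoff = 2.7 × 2.69 × 420 = 3050.46.

3050.46 credits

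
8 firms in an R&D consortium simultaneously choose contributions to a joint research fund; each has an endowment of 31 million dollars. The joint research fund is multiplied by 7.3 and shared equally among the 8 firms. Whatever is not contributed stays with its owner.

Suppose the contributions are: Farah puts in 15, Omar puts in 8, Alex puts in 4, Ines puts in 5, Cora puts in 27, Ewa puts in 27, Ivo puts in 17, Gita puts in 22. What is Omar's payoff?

Total contributed: 15 + 8 + 4 + 5 + 27 + 27 + 17 + 22 = 125.
Each receives 7.3 × 125 / 8 = 114.06 from the joint research fund.
Omar keeps 31 − 8 = 23, so Omar's payoff is 23 + 114.06 = 137.06.

137.06 million dollars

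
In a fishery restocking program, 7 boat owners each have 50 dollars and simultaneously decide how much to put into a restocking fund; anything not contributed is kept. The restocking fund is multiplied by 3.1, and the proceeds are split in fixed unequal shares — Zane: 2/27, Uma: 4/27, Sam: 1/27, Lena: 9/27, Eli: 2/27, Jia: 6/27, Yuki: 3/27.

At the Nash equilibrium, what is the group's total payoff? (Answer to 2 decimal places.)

Each unit j contributes comes back to j as 3.1 × (j's share), so j prefers to contribute only if that share exceeds 1/3.1 = 0.3226; otherwise keeping the unit dominates.
Only Lena (9/27) clears that bar, contributing 50; the remaining 6 contribute 0. Total contributed: 50.
The restocking fund pays out 3.1 × 50 = 155.00 in total (split across the unequal shares, but the aggregate is all that matters for the group sum).
The 6 free-riders keep 50 each, adding 300. Group total = 300 + 155.00 = 455.00.

455.00 dollars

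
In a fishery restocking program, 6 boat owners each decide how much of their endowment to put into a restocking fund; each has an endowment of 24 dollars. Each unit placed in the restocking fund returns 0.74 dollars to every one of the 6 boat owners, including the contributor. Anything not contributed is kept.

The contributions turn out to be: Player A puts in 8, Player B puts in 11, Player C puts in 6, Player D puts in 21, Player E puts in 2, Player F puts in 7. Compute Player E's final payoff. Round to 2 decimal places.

Total contributed: 8 + 11 + 6 + 21 + 2 + 7 = 55.
Each receives 0.74 × 55 = 40.70 from the restocking fund.
Player E keeps 24 − 2 = 22, so Player E's payoff is 22 + 40.70 = 62.70.

62.70 dollars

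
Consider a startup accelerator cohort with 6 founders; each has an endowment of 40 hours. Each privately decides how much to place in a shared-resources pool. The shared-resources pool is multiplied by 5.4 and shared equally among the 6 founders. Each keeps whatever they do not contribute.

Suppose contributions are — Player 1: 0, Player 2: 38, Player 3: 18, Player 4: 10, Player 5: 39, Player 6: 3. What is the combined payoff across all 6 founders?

715.20 hours

Total contributed: 0 + 38 + 18 + 10 + 39 + 3 = 108; total kept: 6 × 40 − 108 = 132.
The shared-resources pool pays out 5.4 × 108 = 583.20 in aggregate.
Group total = 132 + 583.20 = 715.20.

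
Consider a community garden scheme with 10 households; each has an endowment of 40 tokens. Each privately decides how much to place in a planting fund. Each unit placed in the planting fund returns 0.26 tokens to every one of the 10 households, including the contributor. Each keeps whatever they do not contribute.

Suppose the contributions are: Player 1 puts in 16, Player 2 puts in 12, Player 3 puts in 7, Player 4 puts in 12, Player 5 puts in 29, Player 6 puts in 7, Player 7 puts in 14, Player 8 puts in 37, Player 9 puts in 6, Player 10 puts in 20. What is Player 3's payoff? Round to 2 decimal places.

74.60 tokens

Total contributed: 16 + 12 + 7 + 12 + 29 + 7 + 14 + 37 + 6 + 20 = 160.
Each receives 0.26 × 160 = 41.60 from the planting fund.
Player 3 keeps 40 − 7 = 33, so Player 3's payoff is 33 + 41.60 = 74.60.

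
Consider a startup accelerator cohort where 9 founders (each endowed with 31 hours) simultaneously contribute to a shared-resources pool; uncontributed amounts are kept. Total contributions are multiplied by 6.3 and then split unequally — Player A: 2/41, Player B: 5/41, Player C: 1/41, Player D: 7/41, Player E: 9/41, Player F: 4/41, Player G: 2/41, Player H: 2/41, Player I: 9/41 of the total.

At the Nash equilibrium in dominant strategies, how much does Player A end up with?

A player with share s gets back 6.3·s per unit contributed, so full contribution is dominant for anyone with s > 1/6.3 = 0.1587 and zero contribution is dominant for anyone below.
The shares above 0.1587 belong to Player D, Player E and Player I, contributing 31 each; the remaining 6 contribute 0. Total contributed: 93.
Player A keeps 31 and receives 6.3 × 93 × 2/41 = 28.58 from the shared-resources pool, for a payoff of 59.58.

59.58 hours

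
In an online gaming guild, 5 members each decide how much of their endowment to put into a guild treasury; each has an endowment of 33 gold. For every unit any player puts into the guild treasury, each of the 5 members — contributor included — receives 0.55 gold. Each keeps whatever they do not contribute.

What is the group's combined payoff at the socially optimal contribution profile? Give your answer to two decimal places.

Each contributed unit returns 2.750 to the group as a whole (0.55 to each of 5 players), which exceeds 1, so the social optimum is full contribution: group total = 2.750 × 165 = 453.75.

453.75 gold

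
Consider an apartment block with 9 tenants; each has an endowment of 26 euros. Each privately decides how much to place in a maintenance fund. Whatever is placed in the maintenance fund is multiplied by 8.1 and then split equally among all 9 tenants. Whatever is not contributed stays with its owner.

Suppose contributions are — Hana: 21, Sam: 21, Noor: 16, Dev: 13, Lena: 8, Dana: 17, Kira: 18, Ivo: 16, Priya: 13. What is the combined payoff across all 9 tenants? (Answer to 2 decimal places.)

1249.30 euros

Total contributed: 21 + 21 + 16 + 13 + 8 + 17 + 18 + 16 + 13 = 143; total kept: 9 × 26 − 143 = 91.
The maintenance fund pays out 8.1 × 143 = 1158.30 in aggregate.
Group total = 91 + 1158.30 = 1249.30.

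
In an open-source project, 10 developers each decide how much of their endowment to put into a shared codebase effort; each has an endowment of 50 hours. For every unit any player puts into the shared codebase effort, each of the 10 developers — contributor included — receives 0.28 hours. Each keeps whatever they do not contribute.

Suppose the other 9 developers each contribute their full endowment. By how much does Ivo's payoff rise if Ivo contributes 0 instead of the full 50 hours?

36.00 hours

Switching from a contribution of 50 to 0 lets Ivo keep an extra 50 hours, but lowers the shared codebase effort by 50, which costs Ivo their own share of that drop: 0.28 × 50 = 14.00.
Net gain = 50 − 14.00 = 36.00. The private return per contributed unit (0.28) is below 1, so free-riding is indeed the best response regardless of what the others do.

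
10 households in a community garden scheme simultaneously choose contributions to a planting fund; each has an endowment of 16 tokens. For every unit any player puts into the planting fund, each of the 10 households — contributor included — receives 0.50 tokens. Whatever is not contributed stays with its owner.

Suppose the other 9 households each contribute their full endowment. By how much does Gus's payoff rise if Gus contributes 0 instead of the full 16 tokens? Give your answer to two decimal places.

8.00 tokens

Switching from a contribution of 16 to 0 lets Gus keep an extra 16 tokens, but lowers the planting fund by 16, which costs Gus their own share of that drop: 0.50 × 16 = 8.00.
Net gain = 16 − 8.00 = 8.00. The private return per contributed unit (0.50) is below 1, so free-riding is indeed the best response regardless of what the others do.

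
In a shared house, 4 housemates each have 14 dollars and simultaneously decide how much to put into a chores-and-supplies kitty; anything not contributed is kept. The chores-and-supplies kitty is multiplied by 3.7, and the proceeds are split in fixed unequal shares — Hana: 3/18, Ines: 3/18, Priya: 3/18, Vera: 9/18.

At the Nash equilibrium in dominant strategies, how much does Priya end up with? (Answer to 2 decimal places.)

22.63 dollars

Player j's private return per contributed unit is 3.7 × (j's share). Contributing is weakly dominant for j when that share is at least 1/3.7 = 0.2703, and contributing 0 is dominant otherwise.
Only Vera (9/18) clears that bar, contributing 14; the remaining 3 contribute 0. Total contributed: 14.
Priya keeps 14 and receives 3.7 × 14 × 3/18 = 8.63 from the chores-and-supplies kitty, for a payoff of 22.63.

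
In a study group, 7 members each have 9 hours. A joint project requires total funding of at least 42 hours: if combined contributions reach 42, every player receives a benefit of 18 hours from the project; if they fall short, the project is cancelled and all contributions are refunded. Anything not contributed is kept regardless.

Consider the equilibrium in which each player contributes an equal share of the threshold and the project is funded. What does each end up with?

21 hours

Equal share of the threshold: 42/7 = 6.
At this profile no one gains by cutting their contribution: any cut drops the total below 42, the project is cancelled, contributions are refunded, and the deviator ends with 9, which is less than 9 − 6 + 18 = 21. Contributing more than 6 just wastes the excess. So contributing exactly 6 is a best response.
Each player's payoff: 9 − 6 + 18 = 21.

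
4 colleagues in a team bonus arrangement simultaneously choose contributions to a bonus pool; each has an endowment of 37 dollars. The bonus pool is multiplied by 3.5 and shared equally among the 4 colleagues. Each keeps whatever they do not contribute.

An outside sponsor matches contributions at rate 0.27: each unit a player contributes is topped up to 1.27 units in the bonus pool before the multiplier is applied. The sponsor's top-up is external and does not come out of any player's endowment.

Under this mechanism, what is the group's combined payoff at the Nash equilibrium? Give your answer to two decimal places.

657.86 dollars

Under the mechanism each unit contributed yields 3.5 × 1.27 / 4 = 1.1113 back to its contributor per unit of net cost, which exceeds 1, making full contribution the dominant choice for everyone.
At the Nash equilibrium everyone contributes 37. Group total payoff = 3.5 × 1.27 × 148 = 657.86.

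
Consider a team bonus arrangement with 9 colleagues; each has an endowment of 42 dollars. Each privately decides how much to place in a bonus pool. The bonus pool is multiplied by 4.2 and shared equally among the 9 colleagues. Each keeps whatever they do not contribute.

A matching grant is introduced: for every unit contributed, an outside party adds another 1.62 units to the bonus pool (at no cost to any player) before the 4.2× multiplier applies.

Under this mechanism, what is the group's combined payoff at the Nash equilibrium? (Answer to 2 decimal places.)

Under the mechanism each unit contributed yields 4.2 × 2.62 / 9 = 1.2227 back to its contributor per unit of net cost, which exceeds 1, making full contribution the dominant choice for everyone.
So the Nash equilibrium is full contribution by all 9; the group earns 4.2 × 2.62 × 378 = 4159.51.

4159.51 dollars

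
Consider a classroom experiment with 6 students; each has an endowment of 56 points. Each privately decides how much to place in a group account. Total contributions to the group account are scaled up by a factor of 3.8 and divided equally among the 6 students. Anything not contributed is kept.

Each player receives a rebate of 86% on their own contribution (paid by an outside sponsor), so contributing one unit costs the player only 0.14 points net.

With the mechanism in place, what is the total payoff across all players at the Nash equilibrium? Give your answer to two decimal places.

With the mechanism, a contributed unit returns (3.8/6) / 0.14 = 4.5238 per unit of net cost to the contributor — now above 1 — so contributing fully is weakly dominant for every player.
At the Nash equilibrium everyone contributes 56. Group total payoff = 6 × (56 × 0.86 + 3.8 × 56) = 1565.76.

1565.76 points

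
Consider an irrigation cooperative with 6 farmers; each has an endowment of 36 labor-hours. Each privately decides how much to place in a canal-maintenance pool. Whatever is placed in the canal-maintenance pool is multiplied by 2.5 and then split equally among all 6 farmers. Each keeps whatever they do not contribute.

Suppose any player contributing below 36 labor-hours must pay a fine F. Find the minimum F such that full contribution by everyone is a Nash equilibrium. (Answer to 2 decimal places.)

Given the others contribute fully, the best deviation is to contribute 0 (any partial contribution still incurs the fine and gives up units whose private return 0.4167 is below 1).
Deviating from 36 to 0 saves 36 labor-hours but forfeits the deviator's share of the drop in the canal-maintenance pool: 2.5/6 × 36 = 15.00.
So the deviation gain is 36 − 15.00 = 21.00, and the fine must be at least 21.00 labor-hours to wipe it out.

21.00 labor-hours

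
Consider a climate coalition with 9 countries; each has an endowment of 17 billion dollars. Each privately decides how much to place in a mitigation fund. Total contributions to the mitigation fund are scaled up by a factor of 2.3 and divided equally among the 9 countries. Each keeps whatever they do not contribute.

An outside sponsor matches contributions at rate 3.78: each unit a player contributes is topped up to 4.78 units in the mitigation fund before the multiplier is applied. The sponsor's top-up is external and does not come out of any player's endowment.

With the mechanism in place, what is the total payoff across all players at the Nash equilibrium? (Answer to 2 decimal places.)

With the mechanism, a contributed unit returns 2.3 × 4.78 / 9 = 1.2216 per unit of net cost to the contributor — now above 1 — so contributing fully is weakly dominant for every player.
So the Nash equilibrium is full contribution by all 9; the group earns 2.3 × 4.78 × 153 = 1682.08.

1682.08 billion dollars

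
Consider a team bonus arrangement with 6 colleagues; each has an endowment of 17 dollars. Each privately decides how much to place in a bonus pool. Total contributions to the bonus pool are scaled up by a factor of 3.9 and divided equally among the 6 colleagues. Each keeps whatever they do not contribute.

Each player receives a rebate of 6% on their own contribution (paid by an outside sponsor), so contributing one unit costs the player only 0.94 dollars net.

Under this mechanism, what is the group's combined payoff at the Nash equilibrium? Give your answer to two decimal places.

102.00 dollars

The effective private return is (3.9/6) / 0.94 = 0.6915, which is still under 1, so the mechanism doesn't change anyone's dominant strategy: zero contribution.
Everyone keeps their endowment and the group total is 6 × 17 = 102.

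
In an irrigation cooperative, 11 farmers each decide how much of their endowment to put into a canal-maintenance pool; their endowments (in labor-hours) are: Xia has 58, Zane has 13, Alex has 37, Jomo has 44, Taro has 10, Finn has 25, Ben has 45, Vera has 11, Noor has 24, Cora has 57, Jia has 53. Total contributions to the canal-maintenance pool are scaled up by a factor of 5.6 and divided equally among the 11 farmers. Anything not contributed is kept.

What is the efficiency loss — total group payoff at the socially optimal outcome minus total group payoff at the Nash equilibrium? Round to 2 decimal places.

1734.20 labor-hours

The private return per contributed unit is 5.6/11 = 0.5091 < 1 for every player regardless of endowment, so the Nash equilibrium is zero contribution and the group total is Σ E_j = 58 + 13 + 37 + 44 + 10 + 25 + 45 + 11 + 24 + 57 + 53 = 377.
Each contributed unit returns 5.600 to the group, so the social optimum is full contribution by everyone: group total = 5.600 × 377 = 2111.20.
Efficiency loss = (5.600 − 1) × 377 = 1734.20.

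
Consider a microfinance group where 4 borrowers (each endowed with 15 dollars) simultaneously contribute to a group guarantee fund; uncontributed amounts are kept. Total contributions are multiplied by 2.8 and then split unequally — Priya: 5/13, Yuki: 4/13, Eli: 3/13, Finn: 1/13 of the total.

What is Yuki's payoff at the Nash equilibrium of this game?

Each unit j contributes comes back to j as 2.8 × (j's share), so j prefers to contribute only if that share exceeds 1/2.8 = 0.3571; otherwise keeping the unit dominates.
The only share above 0.3571 is Priya's 5/13, contributing 15; the remaining 3 contribute 0. Total contributed: 15.
Yuki keeps 15 and receives 2.8 × 15 × 4/13 = 12.92 from the group guarantee fund, for a payoff of 27.92.

27.92 dollars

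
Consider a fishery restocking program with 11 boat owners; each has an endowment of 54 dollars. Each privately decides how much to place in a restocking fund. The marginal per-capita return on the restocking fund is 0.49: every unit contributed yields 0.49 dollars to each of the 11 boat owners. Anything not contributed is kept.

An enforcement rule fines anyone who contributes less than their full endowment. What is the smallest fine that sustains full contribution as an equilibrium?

Given the others contribute fully, the best deviation is to contribute 0 (any partial contribution still incurs the fine and gives up units whose private return 0.49 is below 1).
Deviating from 54 to 0 saves 54 dollars but forfeits the deviator's share of the drop in the restocking fund: 0.49 × 54 = 26.46.
So the deviation gain is 54 − 26.46 = 27.54, and the fine must be at least 27.54 dollars to wipe it out.

27.54 dollars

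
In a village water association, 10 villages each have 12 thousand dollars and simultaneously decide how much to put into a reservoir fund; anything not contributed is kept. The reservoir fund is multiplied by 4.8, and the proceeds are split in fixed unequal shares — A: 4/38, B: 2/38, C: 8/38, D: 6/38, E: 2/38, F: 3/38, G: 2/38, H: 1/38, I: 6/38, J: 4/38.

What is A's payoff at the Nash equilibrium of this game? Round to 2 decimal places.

For player j, contributing a unit is worthwhile iff 4.8 × (j's share) ≥ 1, i.e. iff j's share is at least 0.2083.
C alone (share 8/38) is above the threshold, contributing 12; the remaining 9 contribute 0. Total contributed: 12.
A keeps 12 and receives 4.8 × 12 × 4/38 = 6.06 from the reservoir fund, for a payoff of 18.06.

18.06 thousand dollars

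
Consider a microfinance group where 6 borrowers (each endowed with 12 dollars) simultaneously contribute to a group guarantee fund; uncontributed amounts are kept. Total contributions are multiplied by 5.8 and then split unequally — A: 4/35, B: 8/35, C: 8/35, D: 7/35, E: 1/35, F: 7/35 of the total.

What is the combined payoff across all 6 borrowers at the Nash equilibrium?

302.40 dollars

A player with share s gets back 5.8·s per unit contributed, so full contribution is dominant for anyone with s > 1/5.8 = 0.1724 and zero contribution is dominant for anyone below.
B, C, D and F clear that bar, contributing 12 each; the remaining 2 contribute 0. Total contributed: 48.
The group guarantee fund pays out 5.8 × 48 = 278.40 in total (split across the unequal shares, but the aggregate is all that matters for the group sum).
The 2 free-riders keep 12 each, adding 24. Group total = 24 + 278.40 = 302.40.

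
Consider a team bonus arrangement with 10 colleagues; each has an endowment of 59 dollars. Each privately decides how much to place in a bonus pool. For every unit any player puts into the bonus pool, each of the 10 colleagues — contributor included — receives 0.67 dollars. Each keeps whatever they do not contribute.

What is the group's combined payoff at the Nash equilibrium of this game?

The private return per contributed unit is 0.67 < 1, so contributing 0 is dominant for every player. At the Nash equilibrium everyone keeps their 59, and the group total is 10 × 59 = 590.

590.00 dollars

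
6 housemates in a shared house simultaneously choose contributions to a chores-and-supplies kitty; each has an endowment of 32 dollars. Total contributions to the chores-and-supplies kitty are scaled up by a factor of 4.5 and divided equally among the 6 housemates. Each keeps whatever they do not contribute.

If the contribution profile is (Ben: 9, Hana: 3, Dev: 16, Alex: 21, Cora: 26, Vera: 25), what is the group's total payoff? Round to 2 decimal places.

542.00 dollars

Total contributed: 9 + 3 + 16 + 21 + 26 + 25 = 100; total kept: 6 × 32 − 100 = 92.
The chores-and-supplies kitty pays out 4.5 × 100 = 450.00 in aggregate.
Group total = 92 + 450.00 = 542.00.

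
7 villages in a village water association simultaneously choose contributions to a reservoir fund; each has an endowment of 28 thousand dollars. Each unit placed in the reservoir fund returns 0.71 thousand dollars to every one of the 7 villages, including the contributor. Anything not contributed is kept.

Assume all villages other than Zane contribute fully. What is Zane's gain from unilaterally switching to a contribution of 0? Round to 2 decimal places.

8.12 thousand dollars

Switching from a contribution of 28 to 0 lets Zane keep an extra 28 thousand dollars, but lowers the reservoir fund by 28, which costs Zane their own share of that drop: 0.71 × 28 = 19.88.
Net gain = 28 − 19.88 = 8.12. The private return per contributed unit (0.71) is below 1, so free-riding is indeed the best response regardless of what the others do.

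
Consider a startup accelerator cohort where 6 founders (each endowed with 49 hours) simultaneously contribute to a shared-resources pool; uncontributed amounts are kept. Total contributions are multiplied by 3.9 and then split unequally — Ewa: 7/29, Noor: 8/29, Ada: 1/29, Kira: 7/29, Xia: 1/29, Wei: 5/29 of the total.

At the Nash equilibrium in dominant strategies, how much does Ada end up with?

Each unit j contributes comes back to j as 3.9 × (j's share), so j prefers to contribute only if that share exceeds 1/3.9 = 0.2564; otherwise keeping the unit dominates.
Only Noor (8/29) clears that bar, contributing 49; the remaining 5 contribute 0. Total contributed: 49.
Ada keeps 49 and receives 3.9 × 49 × 1/29 = 6.59 from the shared-resources pool, for a payoff of 55.59.

55.59 hours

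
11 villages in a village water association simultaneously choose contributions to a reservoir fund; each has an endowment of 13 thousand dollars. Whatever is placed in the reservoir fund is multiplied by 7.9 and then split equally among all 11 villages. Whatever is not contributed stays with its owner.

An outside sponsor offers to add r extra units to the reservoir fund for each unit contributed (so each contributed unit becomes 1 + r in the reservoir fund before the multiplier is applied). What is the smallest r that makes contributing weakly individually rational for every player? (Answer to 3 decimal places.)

With matching at rate r, one contributed unit becomes (1 + r) in the reservoir fund and returns 7.9 × (1 + r) / 11 to the contributor.
Setting this equal to 1: 1 + r = 11/7.9 = 1.3924.
So the minimum matching rate is r = 1.3924 − 1 = 0.392.

0.392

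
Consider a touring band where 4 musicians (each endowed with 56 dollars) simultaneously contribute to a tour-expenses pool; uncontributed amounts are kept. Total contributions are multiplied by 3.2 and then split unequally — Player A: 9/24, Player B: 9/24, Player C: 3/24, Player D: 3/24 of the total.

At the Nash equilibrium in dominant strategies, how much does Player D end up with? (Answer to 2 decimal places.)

Each unit j contributes comes back to j as 3.2 × (j's share), so j prefers to contribute only if that share exceeds 1/3.2 = 0.3125; otherwise keeping the unit dominates.
Player A and Player B are above the threshold, contributing 56 each; the remaining 2 contribute 0. Total contributed: 112.
Player D keeps 56 and receives 3.2 × 112 × 3/24 = 44.80 from the tour-expenses pool, for a payoff of 100.80.

100.80 dollars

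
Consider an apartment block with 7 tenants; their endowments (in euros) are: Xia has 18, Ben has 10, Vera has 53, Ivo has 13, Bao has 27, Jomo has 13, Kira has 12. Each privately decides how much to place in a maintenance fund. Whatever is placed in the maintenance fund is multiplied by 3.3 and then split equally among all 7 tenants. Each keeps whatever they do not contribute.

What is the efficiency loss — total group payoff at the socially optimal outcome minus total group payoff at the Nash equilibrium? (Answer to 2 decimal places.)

335.80 euros

The private return per contributed unit is 3.3/7 = 0.4714 < 1 for every player regardless of endowment, so the Nash equilibrium is zero contribution and the group total is Σ E_j = 18 + 10 + 53 + 13 + 27 + 13 + 12 = 146.
Each contributed unit returns 3.300 to the group, so the social optimum is full contribution by everyone: group total = 3.300 × 146 = 481.80.
Efficiency loss = (3.300 − 1) × 146 = 335.80.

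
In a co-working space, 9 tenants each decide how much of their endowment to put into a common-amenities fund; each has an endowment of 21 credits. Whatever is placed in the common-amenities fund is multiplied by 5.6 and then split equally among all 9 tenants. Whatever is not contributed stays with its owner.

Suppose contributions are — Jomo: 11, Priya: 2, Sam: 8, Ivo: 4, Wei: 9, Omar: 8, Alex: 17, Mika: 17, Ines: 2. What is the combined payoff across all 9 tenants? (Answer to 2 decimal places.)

Total contributed: 11 + 2 + 8 + 4 + 9 + 8 + 17 + 17 + 2 = 78; total kept: 9 × 21 − 78 = 111.
The common-amenities fund pays out 5.6 × 78 = 436.80 in aggregate.
Group total = 111 + 436.80 = 547.80.

547.80 credits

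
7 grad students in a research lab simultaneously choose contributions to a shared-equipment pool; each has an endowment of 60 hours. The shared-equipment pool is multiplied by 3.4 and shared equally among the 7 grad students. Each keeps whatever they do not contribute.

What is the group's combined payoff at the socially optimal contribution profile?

Each contributed unit returns 3.400 to the group as a whole (0.4857 to each of 7 players), which exceeds 1, so the social optimum is full contribution: group total = 3.400 × 420 = 1428.00.

1428.00 hours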